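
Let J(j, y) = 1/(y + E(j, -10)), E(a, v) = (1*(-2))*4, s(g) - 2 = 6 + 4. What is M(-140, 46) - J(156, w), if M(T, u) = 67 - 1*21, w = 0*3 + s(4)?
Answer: 183/4 ≈ 45.750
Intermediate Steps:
s(g) = 12 (s(g) = 2 + (6 + 4) = 2 + 10 = 12)
w = 12 (w = 0*3 + 12 = 0 + 12 = 12)
E(a, v) = -8 (E(a, v) = -2*4 = -8)
J(j, y) = 1/(-8 + y) (J(j, y) = 1/(y - 8) = 1/(-8 + y))
M(T, u) = 46 (M(T, u) = 67 - 21 = 46)
M(-140, 46) - J(156, w) = 46 - 1/(-8 + 12) = 46 - 1/4 = 46 - 1*¼ = 46 - ¼ = 183/4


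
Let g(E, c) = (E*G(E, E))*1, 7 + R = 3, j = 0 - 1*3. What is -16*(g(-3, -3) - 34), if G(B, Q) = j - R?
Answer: 592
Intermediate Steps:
j = -3 (j = 0 - 3 = -3)
R = -4 (R = -7 + 3 = -4)
G(B, Q) = 1 (G(B, Q) = -3 - 1*(-4) = -3 + 4 = 1)
g(E, c) = E (g(E, c) = (E*1)*1 = E*1 = E)
-16*(g(-3, -3) - 34) = -16*(-3 - 34) = -16*(-37) = 592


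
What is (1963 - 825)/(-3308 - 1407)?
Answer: -1138/4715 ≈ -0.24136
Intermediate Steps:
(1963 - 825)/(-3308 - 1407) = 1138/(-4715) = 1138*(-1/4715) = -1138/4715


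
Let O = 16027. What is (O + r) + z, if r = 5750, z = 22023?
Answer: 43800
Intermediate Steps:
(O + r) + z = (16027 + 5750) + 22023 = 21777 + 22023 = 43800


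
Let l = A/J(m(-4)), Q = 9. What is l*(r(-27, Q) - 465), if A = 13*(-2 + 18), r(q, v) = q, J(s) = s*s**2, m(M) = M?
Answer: 1599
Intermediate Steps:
J(s) = s**3
A = 208 (A = 13*16 = 208)
l = -13/4 (l = 208/((-4)**3) = 208/(-64) = 208*(-1/64) = -13/4 ≈ -3.2500)
l*(r(-27, Q) - 465) = -13*(-27 - 465)/4 = -13/4*(-492) = 1599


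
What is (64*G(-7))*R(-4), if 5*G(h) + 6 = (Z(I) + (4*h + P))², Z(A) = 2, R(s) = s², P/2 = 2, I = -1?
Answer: 489472/5 ≈ 97894.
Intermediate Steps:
P = 4 (P = 2*2 = 4)
G(h) = -6/5 + (6 + 4*h)²/5 (G(h) = -6/5 + (2 + (4*h + 4))²/5 = -6/5 + (2 + (4 + 4*h))²/5 = -6/5 + (6 + 4*h)²/5)
(64*G(-7))*R(-4) = (64*(-6/5 + 4*(3 + 2*(-7))²/5))*(-4)² = (64*(-6/5 + 4*(3 - 14)²/5))*16 = (64*(-6/5 + (⅘)*(-11)²))*16 = (64*(-6/5 + (⅘)*121))*16 = (64*(-6/5 + 484/5))*16 = (64*(478/5))*16 = (30592/5)*16 = 489472/5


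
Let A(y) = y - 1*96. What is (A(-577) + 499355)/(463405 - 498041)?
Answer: -249341/17318 ≈ -14.398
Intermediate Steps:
A(y) = -96 + y (A(y) = y - 96 = -96 + y)
(A(-577) + 499355)/(463405 - 498041) = ((-96 - 577) + 499355)/(463405 - 498041) = (-673 + 499355)/(-34636) = 498682*(-1/34636) = -249341/17318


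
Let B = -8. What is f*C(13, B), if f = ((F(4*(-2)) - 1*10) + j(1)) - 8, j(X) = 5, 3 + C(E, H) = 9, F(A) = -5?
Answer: -108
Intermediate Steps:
C(E, H) = 6 (C(E, H) = -3 + 9 = 6)
f = -18 (f = ((-5 - 1*10) + 5) - 8 = ((-5 - 10) + 5) - 8 = (-15 + 5) - 8 = -10 - 8 = -18)
f*C(13, B) = -18*6 = -108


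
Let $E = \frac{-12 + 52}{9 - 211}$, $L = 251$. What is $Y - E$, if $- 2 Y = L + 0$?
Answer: $- \frac{25311}{202} \approx -125.3$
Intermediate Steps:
$E = - \frac{20}{101}$ ($E = \frac{40}{-202} = 40 \left(- \frac{1}{202}\right) = - \frac{20}{101} \approx -0.19802$)
$Y = - \frac{251}{2}$ ($Y = - \frac{251 + 0}{2} = \left(- \frac{1}{2}\right) 251 = - \frac{251}{2} \approx -125.5$)
$Y - E = - \frac{251}{2} - - \frac{20}{101} = - \frac{251}{2} + \frac{20}{101} = - \frac{25311}{202}$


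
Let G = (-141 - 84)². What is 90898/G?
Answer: 90898/50625 ≈ 1.7955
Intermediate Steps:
G = 50625 (G = (-225)² = 50625)
90898/G = 90898/50625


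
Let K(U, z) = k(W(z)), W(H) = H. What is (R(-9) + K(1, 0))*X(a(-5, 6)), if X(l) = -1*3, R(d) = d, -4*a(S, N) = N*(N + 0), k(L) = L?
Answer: 27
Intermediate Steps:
K(U, z) = z
a(S, N) = -N**2/4 (a(S, N) = -N*(N + 0)/4 = -N*N/4 = -N**2/4)
X(l) = -3
(R(-9) + K(1, 0))*X(a(-5, 6)) = (-9 + 0)*(-3) = -9*(-3) = 27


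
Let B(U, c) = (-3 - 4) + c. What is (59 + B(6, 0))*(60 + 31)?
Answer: 4732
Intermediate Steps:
B(U, c) = -7 + c
(59 + B(6, 0))*(60 + 31) = (59 + (-7 + 0))*(60 + 31) = (59 - 7)*91 = 52*91 = 4732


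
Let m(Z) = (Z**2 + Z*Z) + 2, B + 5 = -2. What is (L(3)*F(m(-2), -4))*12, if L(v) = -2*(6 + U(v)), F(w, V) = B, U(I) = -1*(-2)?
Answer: 1344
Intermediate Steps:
B = -7 (B = -5 - 2 = -7)
m(Z) = 2 + 2*Z**2 (m(Z) = (Z**2 + Z**2) + 2 = 2*Z**2 + 2 = 2 + 2*Z**2)
U(I) = 2
F(w, V) = -7
L(v) = -16 (L(v) = -2*(6 + 2) = -2*8 = -16)
(L(3)*F(m(-2), -4))*12 = -16*(-7)*12 = 112*12 = 1344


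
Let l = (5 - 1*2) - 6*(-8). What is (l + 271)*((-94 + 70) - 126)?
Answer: -48300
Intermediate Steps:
l = 51 (l = (5 - 2) + 48 = 3 + 48 = 51)
(l + 271)*((-94 + 70) - 126) = (51 + 271)*((-94 + 70) - 126) = 322*(-24 - 126) = 322*(-150) = -48300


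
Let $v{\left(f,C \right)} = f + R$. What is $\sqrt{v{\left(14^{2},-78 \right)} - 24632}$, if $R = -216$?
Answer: $2 i \sqrt{6163} \approx 157.01 i$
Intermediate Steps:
$v{\left(f,C \right)} = -216 + f$ ($v{\left(f,C \right)} = f - 216 = -216 + f$)
$\sqrt{v{\left(14^{2},-78 \right)} - 24632} = \sqrt{\left(-216 + 14^{2}\right) - 24632} = \sqrt{\left(-216 + 196\right) - 24632} = \sqrt{-20 - 24632} = \sqrt{-24652} = 2 i \sqrt{6163}$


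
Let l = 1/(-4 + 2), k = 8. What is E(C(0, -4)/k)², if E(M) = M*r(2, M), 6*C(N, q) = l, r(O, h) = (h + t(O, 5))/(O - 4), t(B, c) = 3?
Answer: 82369/339738624 ≈ 0.00024245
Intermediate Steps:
r(O, h) = (3 + h)/(-4 + O) (r(O, h) = (h + 3)/(O - 4) = (3 + h)/(-4 + O))
l = -½ (l = 1/(-2) = -½ ≈ -0.50000)
C(N, q) = -1/12 (C(N, q) = (⅙)*(-½) = -1/12)
E(M) = M*(-3/2 - M/2) (E(M) = M*((3 + M)/(-4 + 2)) = M*((3 + M)/(-2)) = M*(-(3 + M)/2) = M*(-3/2 - M/2))
E(C(0, -4)/k)² = ((-1/12/8)*(-3 - (-1)/(12*8))/2)² = ((-1/12*⅛)*(-3 - (-1)/(12*8))/2)² = ((½)*(-1/96)*(-3 - 1*(-1/96)))² = ((½)*(-1/96)*(-3 + 1/96))² = ((½)*(-1/96)*(-287/96))² = (287/18432)² = 82369/339738624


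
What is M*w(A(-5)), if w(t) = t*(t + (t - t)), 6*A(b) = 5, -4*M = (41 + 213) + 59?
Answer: -7825/144 ≈ -54.340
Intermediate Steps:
M = -313/4 (M = -((41 + 213) + 59)/4 = -(254 + 59)/4 = -1/4*313 = -313/4 ≈ -78.250)
A(b) = 5/6 (A(b) = (1/6)*5 = 5/6)
w(t) = t**2 (w(t) = t*(t + 0) = t*t = t**2)
M*w(A(-5)) = -313*(5/6)**2/4 = -313/4*25/36 = -7825/144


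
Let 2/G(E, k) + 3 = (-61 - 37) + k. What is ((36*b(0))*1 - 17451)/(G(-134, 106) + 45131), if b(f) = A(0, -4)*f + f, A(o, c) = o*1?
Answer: -9695/25073 ≈ -0.38667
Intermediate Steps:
A(o, c) = o
G(E, k) = 2/(-101 + k) (G(E, k) = 2/(-3 + ((-61 - 37) + k)) = 2/(-3 + (-98 + k)) = 2/(-101 + k))
b(f) = f (b(f) = 0*f + f = 0 + f = f)
((36*b(0))*1 - 17451)/(G(-134, 106) + 45131) = ((36*0)*1 - 17451)/(2/(-101 + 106) + 45131) = (0*1 - 17451)/(2/5 + 45131) = (0 - 17451)/(2*(1/5) + 45131) = -17451/(2/5 + 45131) = -17451/225657/5 = -17451*5/225657 = -9695/25073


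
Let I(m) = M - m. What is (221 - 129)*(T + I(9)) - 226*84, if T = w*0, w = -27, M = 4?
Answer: -19444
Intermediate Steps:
T = 0 (T = -27*0 = 0)
I(m) = 4 - m
(221 - 129)*(T + I(9)) - 226*84 = (221 - 129)*(0 + (4 - 1*9)) - 226*84 = 92*(0 + (4 - 9)) - 18984 = 92*(0 - 5) - 18984 = 92*(-5) - 18984 = -460 - 18984 = -19444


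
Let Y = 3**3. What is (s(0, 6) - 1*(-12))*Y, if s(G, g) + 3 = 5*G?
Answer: 243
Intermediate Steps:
s(G, g) = -3 + 5*G
Y = 27
(s(0, 6) - 1*(-12))*Y = ((-3 + 5*0) - 1*(-12))*27 = ((-3 + 0) + 12)*27 = (-3 + 12)*27 = 9*27 = 243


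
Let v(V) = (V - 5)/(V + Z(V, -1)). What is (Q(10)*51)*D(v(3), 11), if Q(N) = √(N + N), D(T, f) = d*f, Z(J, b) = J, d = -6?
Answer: -6732*√5 ≈ -15053.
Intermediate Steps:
v(V) = (-5 + V)/(2*V) (v(V) = (V - 5)/(V + V) = (-5 + V)/((2*V)) = (-5 + V)*(1/(2*V)) = (-5 + V)/(2*V))
D(T, f) = -6*f
Q(N) = √2*√N (Q(N) = √(2*N) = √2*√N)
(Q(10)*51)*D(v(3), 11) = ((√2*√10)*51)*(-6*11) = ((2*√5)*51)*(-66) = (102*√5)*(-66) = -6732*√5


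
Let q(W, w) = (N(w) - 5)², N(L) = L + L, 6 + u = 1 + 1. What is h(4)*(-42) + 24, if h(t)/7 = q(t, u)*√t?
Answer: -99348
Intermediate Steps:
u = -4 (u = -6 + (1 + 1) = -6 + 2 = -4)
N(L) = 2*L
q(W, w) = (-5 + 2*w)² (q(W, w) = (2*w - 5)² = (-5 + 2*w)²)
h(t) = 1183*√t (h(t) = 7*((-5 + 2*(-4))²*√t) = 7*((-5 - 8)²*√t) = 7*((-13)²*√t) = 7*(169*√t) = 1183*√t)
h(4)*(-42) + 24 = (1183*√4)*(-42) + 24 = (1183*2)*(-42) + 24 = 2366*(-42) + 24 = -99372 + 24 = -99348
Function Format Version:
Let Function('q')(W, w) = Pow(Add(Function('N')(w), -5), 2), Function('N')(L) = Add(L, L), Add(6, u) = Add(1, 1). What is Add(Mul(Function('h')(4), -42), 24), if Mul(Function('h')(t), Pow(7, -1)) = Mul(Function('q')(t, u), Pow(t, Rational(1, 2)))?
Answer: -99348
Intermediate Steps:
u = -4 (u = Add(-6, Add(1, 1)) = Add(-6, 2) = -4)
Function('N')(L) = Mul(2, L)
Function('q')(W, w) = Pow(Add(-5, Mul(2, w)), 2) (Function('q')(W, w) = Pow(Add(Mul(2, w), -5), 2) = Pow(Add(-5, Mul(2, w)), 2))
Function('h')(t) = Mul(1183, Pow(t, Rational(1, 2))) (Function('h')(t) = Mul(7, Mul(Pow(Add(-5, Mul(2, -4)), 2), Pow(t, Rational(1, 2)))) = Mul(7, Mul(Pow(Add(-5, -8), 2), Pow(t, Rational(1, 2)))) = Mul(7, Mul(Pow(-13, 2), Pow(t, Rational(1, 2)))) = Mul(7, Mul(169, Pow(t, Rational(1, 2)))) = Mul(1183, Pow(t, Rational(1, 2))))
Add(Mul(Function('h')(4), -42), 24) = Add(Mul(Mul(1183, Pow(4, Rational(1, 2))), -42), 24) = Add(Mul(Mul(1183, 2), -42), 24) = Add(Mul(2366, -42), 24) = Add(-99372, 24) = -99348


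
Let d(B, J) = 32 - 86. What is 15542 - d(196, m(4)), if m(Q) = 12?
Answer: 15596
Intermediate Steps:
d(B, J) = -54
15542 - d(196, m(4)) = 15542 - 1*(-54) = 15542 + 54 = 15596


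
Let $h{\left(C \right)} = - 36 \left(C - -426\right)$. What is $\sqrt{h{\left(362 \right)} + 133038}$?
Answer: $3 \sqrt{11630} \approx 323.53$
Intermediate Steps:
$h{\left(C \right)} = -15336 - 36 C$ ($h{\left(C \right)} = - 36 \left(C + 426\right) = - 36 \left(426 + C\right) = -15336 - 36 C$)
$\sqrt{h{\left(362 \right)} + 133038} = \sqrt{\left(-15336 - 13032\right) + 133038} = \sqrt{-28368 + 133038} = \sqrt{104670} = 3 \sqrt{11630}$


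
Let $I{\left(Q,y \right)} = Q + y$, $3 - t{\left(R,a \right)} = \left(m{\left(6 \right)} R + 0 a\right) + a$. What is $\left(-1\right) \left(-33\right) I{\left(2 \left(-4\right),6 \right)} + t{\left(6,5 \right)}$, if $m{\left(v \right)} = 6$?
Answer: $-104$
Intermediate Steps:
$t{\left(R,a \right)} = 3 - a - 6 R$ ($t{\left(R,a \right)} = 3 - \left(\left(6 R + 0 a\right) + a\right) = 3 - \left(\left(6 R + 0\right) + a\right) = 3 - \left(6 R + a\right) = 3 - \left(a + 6 R\right) = 3 - a - 6 R$)
$\left(-1\right) \left(-33\right) I{\left(2 \left(-4\right),6 \right)} + t{\left(6,5 \right)} = \left(-1\right) \left(-33\right) \left(2 \left(-4\right) + 6\right) - 38 = 33 \left(-8 + 6\right) - 38 = 33 \left(-2\right) - 38 = -66 - 38 = -104$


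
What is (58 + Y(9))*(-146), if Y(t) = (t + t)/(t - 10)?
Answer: -5840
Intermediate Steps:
Y(t) = 2*t/(-10 + t) (Y(t) = (2*t)/(-10 + t) = 2*t/(-10 + t))
(58 + Y(9))*(-146) = (58 + 2*9/(-10 + 9))*(-146) = (58 + 2*9/(-1))*(-146) = (58 + 2*9*(-1))*(-146) = (58 - 18)*(-146) = 40*(-146) = -5840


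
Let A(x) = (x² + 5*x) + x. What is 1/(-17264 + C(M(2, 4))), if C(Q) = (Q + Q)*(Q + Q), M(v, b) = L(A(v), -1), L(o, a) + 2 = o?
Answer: -1/16480 ≈ -6.0680e-5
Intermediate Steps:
A(x) = x² + 6*x
L(o, a) = -2 + o
M(v, b) = -2 + v*(6 + v)
C(Q) = 4*Q² (C(Q) = (2*Q)*(2*Q) = 4*Q²)
1/(-17264 + C(M(2, 4))) = 1/(-17264 + 4*(-2 + 2*(6 + 2))²) = 1/(-17264 + 4*(-2 + 2*8)²) = 1/(-17264 + 4*(-2 + 16)²) = 1/(-17264 + 4*14²) = 1/(-17264 + 4*196) = 1/(-17264 + 784) = 1/(-16480) = -1/16480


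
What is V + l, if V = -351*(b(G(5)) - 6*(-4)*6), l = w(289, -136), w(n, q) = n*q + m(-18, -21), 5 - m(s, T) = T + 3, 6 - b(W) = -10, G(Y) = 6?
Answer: -95441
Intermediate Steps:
b(W) = 16 (b(W) = 6 - 1*(-10) = 6 + 10 = 16)
m(s, T) = 2 - T (m(s, T) = 5 - (T + 3) = 5 - (3 + T) = 5 + (-3 - T) = 2 - T)
w(n, q) = 23 + n*q (w(n, q) = n*q + (2 - 1*(-21)) = n*q + (2 + 21) = n*q + 23 = 23 + n*q)
l = -39281 (l = 23 + 289*(-136) = 23 - 39304 = -39281)
V = -56160 (V = -351*(16 - 6*(-4)*6) = -351*(16 + 24*6) = -351*(16 + 144) = -351*160 = -56160)
V + l = -56160 - 39281 = -95441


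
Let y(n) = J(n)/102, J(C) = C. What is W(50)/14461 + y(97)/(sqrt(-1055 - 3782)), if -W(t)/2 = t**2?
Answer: -5000/14461 - 97*I*sqrt(4837)/493374 ≈ -0.34576 - 0.013674*I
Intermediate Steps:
W(t) = -2*t**2
y(n) = n/102
W(50)/14461 + y(97)/(sqrt(-1055 - 3782)) = -2*50**2/14461 + ((1/102)*97)/(sqrt(-1055 - 3782)) = -2*2500*(1/14461) + 97/(102*(sqrt(-4837))) = -5000*1/14461 + 97/(102*((I*sqrt(4837)))) = -5000/14461 + 97*(-I*sqrt(4837)/4837)/102 = -5000/14461 - 97*I*sqrt(4837)/493374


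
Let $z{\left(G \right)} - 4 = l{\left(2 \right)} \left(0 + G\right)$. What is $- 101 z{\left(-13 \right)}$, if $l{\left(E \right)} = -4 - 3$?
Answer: $-9595$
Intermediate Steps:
$l{\left(E \right)} = -7$
$z{\left(G \right)} = 4 - 7 G$ ($z{\left(G \right)} = 4 - 7 \left(0 + G\right) = 4 - 7 G$)
$- 101 z{\left(-13 \right)} = - 101 \left(4 - -91\right) = - 101 \left(4 + 91\right) = \left(-101\right) 95 = -9595$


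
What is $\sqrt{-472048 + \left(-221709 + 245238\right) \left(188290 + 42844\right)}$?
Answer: $\sqrt{5437879838} \approx 73742.0$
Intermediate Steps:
$\sqrt{-472048 + \left(-221709 + 245238\right) \left(188290 + 42844\right)} = \sqrt{-472048 + 23529 \cdot 231134} = \sqrt{-472048 + 5438351886} = \sqrt{5437879838}$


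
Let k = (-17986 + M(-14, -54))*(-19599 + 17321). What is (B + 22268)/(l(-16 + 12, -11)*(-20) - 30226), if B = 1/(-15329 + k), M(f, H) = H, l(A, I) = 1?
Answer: -914764785989/1242499358586 ≈ -0.73623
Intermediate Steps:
k = 41095120 (k = (-17986 - 54)*(-19599 + 17321) = -18040*(-2278) = 41095120)
B = 1/41079791 (B = 1/(-15329 + 41095120) = 1/41079791 ≈ 2.4343e-8)
(B + 22268)/(l(-16 + 12, -11)*(-20) - 30226) = (1/41079791 + 22268)/(1*(-20) - 30226) = 914764785989/(41079791*(-20 - 30226)) = (914764785989/41079791)/(-30246) = (914764785989/41079791)*(-1/30246) = -914764785989/1242499358586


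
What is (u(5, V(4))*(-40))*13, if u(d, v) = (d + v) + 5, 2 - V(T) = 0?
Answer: -6240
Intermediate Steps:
V(T) = 2 (V(T) = 2 - 1*0 = 2 + 0 = 2)
u(d, v) = 5 + d + v
(u(5, V(4))*(-40))*13 = ((5 + 5 + 2)*(-40))*13 = (12*(-40))*13 = -480*13 = -6240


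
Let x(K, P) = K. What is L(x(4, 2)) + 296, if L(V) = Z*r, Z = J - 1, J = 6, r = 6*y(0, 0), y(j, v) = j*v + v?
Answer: 296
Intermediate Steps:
y(j, v) = v + j*v
r = 0 (r = 6*(0*(1 + 0)) = 6*(0*1) = 6*0 = 0)
Z = 5 (Z = 6 - 1 = 5)
L(V) = 0 (L(V) = 5*0 = 0)
L(x(4, 2)) + 296 = 0 + 296 = 296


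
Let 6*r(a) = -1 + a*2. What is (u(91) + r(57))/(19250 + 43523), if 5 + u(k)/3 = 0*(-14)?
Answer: 23/376638 ≈ 6.1067e-5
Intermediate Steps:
r(a) = -⅙ + a/3 (r(a) = (-1 + a*2)/6 = (-1 + 2*a)/6 = -⅙ + a/3)
u(k) = -15 (u(k) = -15 + 3*(0*(-14)) = -15 + 3*0 = -15 + 0 = -15)
(u(91) + r(57))/(19250 + 43523) = (-15 + (-⅙ + (⅓)*57))/(19250 + 43523) = (-15 + (-⅙ + 19))/62773 = (-15 + 113/6)*(1/62773) = (23/6)*(1/62773) = 23/376638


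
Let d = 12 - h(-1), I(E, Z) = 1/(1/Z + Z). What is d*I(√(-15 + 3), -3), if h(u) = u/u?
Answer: -33/10 ≈ -3.3000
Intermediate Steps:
h(u) = 1
I(E, Z) = 1/(Z + 1/Z)
d = 11 (d = 12 - 1*1 = 12 - 1 = 11)
d*I(√(-15 + 3), -3) = 11*(-3/(1 + (-3)²)) = 11*(-3/(1 + 9)) = 11*(-3/10) = -33/10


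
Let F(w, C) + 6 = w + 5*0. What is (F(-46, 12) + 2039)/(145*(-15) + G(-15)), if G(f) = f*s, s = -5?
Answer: -1987/2100 ≈ -0.94619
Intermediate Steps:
G(f) = -5*f (G(f) = f*(-5) = -5*f)
F(w, C) = -6 + w (F(w, C) = -6 + (w + 5*0) = -6 + (w + 0) = -6 + w)
(F(-46, 12) + 2039)/(145*(-15) + G(-15)) = ((-6 - 46) + 2039)/(145*(-15) - 5*(-15)) = (-52 + 2039)/(-2175 + 75) = 1987/(-2100) = 1987*(-1/2100) = -1987/2100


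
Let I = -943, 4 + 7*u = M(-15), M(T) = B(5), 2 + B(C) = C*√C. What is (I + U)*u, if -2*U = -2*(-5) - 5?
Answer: 5673/7 - 9455*√5/14 ≈ -699.72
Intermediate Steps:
B(C) = -2 + C^(3/2) (B(C) = -2 + C*√C = -2 + C^(3/2))
M(T) = -2 + 5*√5 (M(T) = -2 + 5^(3/2) = -2 + 5*√5)
U = -5/2 (U = -(-2*(-5) - 5)/2 = -(10 - 5)/2 = -½*5 = -5/2 ≈ -2.5000)
u = -6/7 + 5*√5/7 (u = -4/7 + (-2 + 5*√5)/7 = -4/7 + (-2/7 + 5*√5/7) = -6/7 + 5*√5/7 ≈ 0.74005)
(I + U)*u = (-943 - 5/2)*(-6/7 + 5*√5/7) = -1891*(-6/7 + 5*√5/7)/2 = 5673/7 - 9455*√5/14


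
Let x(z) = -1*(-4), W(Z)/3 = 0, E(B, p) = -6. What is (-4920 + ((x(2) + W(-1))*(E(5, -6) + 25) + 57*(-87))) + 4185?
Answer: -5618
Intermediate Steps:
W(Z) = 0 (W(Z) = 3*0 = 0)
x(z) = 4
(-4920 + ((x(2) + W(-1))*(E(5, -6) + 25) + 57*(-87))) + 4185 = (-4920 + ((4 + 0)*(-6 + 25) + 57*(-87))) + 4185 = (-4920 + (4*19 - 4959)) + 4185 = (-4920 + (76 - 4959)) + 4185 = (-4920 - 4883) + 4185 = -9803 + 4185 = -5618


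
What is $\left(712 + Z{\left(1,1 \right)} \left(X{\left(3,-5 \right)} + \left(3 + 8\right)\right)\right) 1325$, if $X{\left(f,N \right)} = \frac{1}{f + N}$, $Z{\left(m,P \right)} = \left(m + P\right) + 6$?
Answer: $1054700$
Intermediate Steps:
$Z{\left(m,P \right)} = 6 + P + m$ ($Z{\left(m,P \right)} = \left(P + m\right) + 6 = 6 + P + m$)
$X{\left(f,N \right)} = \frac{1}{N + f}$
$\left(712 + Z{\left(1,1 \right)} \left(X{\left(3,-5 \right)} + \left(3 + 8\right)\right)\right) 1325 = \left(712 + \left(6 + 1 + 1\right) \left(\frac{1}{-5 + 3} + \left(3 + 8\right)\right)\right) 1325 = \left(712 + 8 \left(\frac{1}{-2} + 11\right)\right) 1325 = \left(712 + 8 \left(- \frac{1}{2} + 11\right)\right) 1325 = \left(712 + 8 \cdot \frac{21}{2}\right) 1325 = \left(712 + 84\right) 1325 = 796 \cdot 1325 = 1054700$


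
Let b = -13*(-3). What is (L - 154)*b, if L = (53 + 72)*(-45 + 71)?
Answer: 120744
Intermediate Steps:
b = 39
L = 3250 (L = 125*26 = 3250)
(L - 154)*b = (3250 - 154)*39 = 3096*39 = 120744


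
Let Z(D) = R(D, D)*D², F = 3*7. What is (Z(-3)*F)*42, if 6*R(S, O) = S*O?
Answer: 11907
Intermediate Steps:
R(S, O) = O*S/6 (R(S, O) = (S*O)/6 = (O*S)/6 = O*S/6)
F = 21
Z(D) = D⁴/6 (Z(D) = (D*D/6)*D² = (D²/6)*D² = D⁴/6)
(Z(-3)*F)*42 = (((⅙)*(-3)⁴)*21)*42 = (((⅙)*81)*21)*42 = ((27/2)*21)*42 = (567/2)*42 = 11907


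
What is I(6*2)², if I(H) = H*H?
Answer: 20736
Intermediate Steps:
I(H) = H²
I(6*2)² = ((6*2)²)² = (12²)² = 144² = 20736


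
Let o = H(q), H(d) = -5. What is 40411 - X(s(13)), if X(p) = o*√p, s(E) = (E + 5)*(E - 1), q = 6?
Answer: 40411 + 30*√6 ≈ 40485.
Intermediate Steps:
o = -5
s(E) = (-1 + E)*(5 + E) (s(E) = (5 + E)*(-1 + E) = (-1 + E)*(5 + E))
X(p) = -5*√p
40411 - X(s(13)) = 40411 - (-5)*√(-5 + 13² + 4*13) = 40411 - (-5)*√(-5 + 169 + 52) = 40411 - (-5)*√216 = 40411 - (-5)*6*√6 = 40411 - (-30)*√6 = 40411 + 30*√6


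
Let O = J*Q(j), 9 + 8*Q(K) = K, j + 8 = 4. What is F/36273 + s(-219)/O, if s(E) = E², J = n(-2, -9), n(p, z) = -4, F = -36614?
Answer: 3478902724/471549 ≈ 7377.6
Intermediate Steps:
j = -4 (j = -8 + 4 = -4)
Q(K) = -9/8 + K/8
J = -4
O = 13/2 (O = -4*(-9/8 + (⅛)*(-4)) = -4*(-9/8 - ½) = -4*(-13/8) = 13/2 ≈ 6.5000)
F/36273 + s(-219)/O = -36614/36273 + (-219)²/(13/2) = -36614*1/36273 + 47961*(2/13) = -36614/36273 + 95922/13 = 3478902724/471549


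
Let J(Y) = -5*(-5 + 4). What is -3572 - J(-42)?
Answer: -3577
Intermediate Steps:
J(Y) = 5 (J(Y) = -5*(-1) = 5)
-3572 - J(-42) = -3572 - 1*5 = -3572 - 5 = -3577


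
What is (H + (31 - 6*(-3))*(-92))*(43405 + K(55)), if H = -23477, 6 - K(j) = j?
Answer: -1213317660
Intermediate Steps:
K(j) = 6 - j
(H + (31 - 6*(-3))*(-92))*(43405 + K(55)) = (-23477 + (31 - 6*(-3))*(-92))*(43405 + (6 - 1*55)) = (-23477 + (31 + 18)*(-92))*(43405 + (6 - 55)) = (-23477 + 49*(-92))*(43405 - 49) = (-23477 - 4508)*43356 = -27985*43356 = -1213317660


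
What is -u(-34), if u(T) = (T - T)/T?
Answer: 0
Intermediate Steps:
u(T) = 0 (u(T) = 0/T = 0)
-u(-34) = -1*0 = 0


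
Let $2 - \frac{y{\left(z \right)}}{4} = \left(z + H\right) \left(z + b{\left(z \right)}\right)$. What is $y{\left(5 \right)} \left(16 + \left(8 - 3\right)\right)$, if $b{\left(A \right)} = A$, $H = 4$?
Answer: $-7392$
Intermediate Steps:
$y{\left(z \right)} = 8 - 8 z \left(4 + z\right)$ ($y{\left(z \right)} = 8 - 4 \left(z + 4\right) \left(z + z\right) = 8 - 4 \left(4 + z\right) 2 z = 8 - 4 \cdot 2 z \left(4 + z\right) = 8 - 8 z \left(4 + z\right)$)
$y{\left(5 \right)} \left(16 + \left(8 - 3\right)\right) = \left(8 - 160 - 8 \cdot 5^{2}\right) \left(16 + \left(8 - 3\right)\right) = \left(8 - 160 - 200\right) \left(16 + 5\right) = \left(8 - 160 - 200\right) 21 = \left(-352\right) 21 = -7392$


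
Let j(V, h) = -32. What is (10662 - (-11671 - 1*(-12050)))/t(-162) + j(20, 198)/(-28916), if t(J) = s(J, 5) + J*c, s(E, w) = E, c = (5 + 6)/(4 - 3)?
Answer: -74320255/14053176 ≈ -5.2885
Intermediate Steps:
c = 11 (c = 11/1 = 11*1 = 11)
t(J) = 12*J (t(J) = J + J*11 = J + 11*J = 12*J)
(10662 - (-11671 - 1*(-12050)))/t(-162) + j(20, 198)/(-28916) = (10662 - (-11671 - 1*(-12050)))/((12*(-162))) - 32/(-28916) = (10662 - (-11671 + 12050))/(-1944) - 32*(-1/28916) = (10662 - 1*379)*(-1/1944) + 8/7229 = (10662 - 379)*(-1/1944) + 8/7229 = 10283*(-1/1944) + 8/7229 = -10283/1944 + 8/7229 = -74320255/14053176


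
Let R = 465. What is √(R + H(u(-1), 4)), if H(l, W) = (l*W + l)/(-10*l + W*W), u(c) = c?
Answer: √314210/26 ≈ 21.559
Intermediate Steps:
H(l, W) = (l + W*l)/(W² - 10*l) (H(l, W) = (W*l + l)/(-10*l + W²) = (l + W*l)/(W² - 10*l))
√(R + H(u(-1), 4)) = √(465 - (1 + 4)/(4² - 10*(-1))) = √(465 - 1*5/(16 + 10)) = √(465 - 1*5/26) = √(465 - 1*1/26*5) = √(465 - 5/26) = √(12085/26) = √314210/26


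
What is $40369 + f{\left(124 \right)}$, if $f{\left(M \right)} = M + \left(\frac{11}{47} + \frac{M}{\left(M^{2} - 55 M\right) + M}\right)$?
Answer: $\frac{133222787}{3290} \approx 40493.0$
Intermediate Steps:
$f{\left(M \right)} = \frac{11}{47} + M + \frac{M}{M^{2} - 54 M}$ ($f{\left(M \right)} = M + \left(11 \cdot \frac{1}{47} + \frac{M}{M^{2} - 54 M}\right) = M + \left(\frac{11}{47} + \frac{M}{M^{2} - 54 M}\right) = \frac{11}{47} + M + \frac{M}{M^{2} - 54 M}$)
$40369 + f{\left(124 \right)} = 40369 + \frac{-547 - 313348 + 47 \cdot 124^{2}}{47 \left(-54 + 124\right)} = 40369 + \frac{-547 - 313348 + 47 \cdot 15376}{47 \cdot 70} = 40369 + \frac{1}{47} \cdot \frac{1}{70} \left(-547 - 313348 + 722672\right) = 40369 + \frac{1}{47} \cdot \frac{1}{70} \cdot 408777 = 40369 + \frac{408777}{3290} = \frac{133222787}{3290}$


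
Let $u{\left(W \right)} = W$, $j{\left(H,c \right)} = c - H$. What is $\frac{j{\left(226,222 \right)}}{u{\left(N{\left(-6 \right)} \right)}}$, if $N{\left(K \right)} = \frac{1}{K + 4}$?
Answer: $8$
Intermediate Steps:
$N{\left(K \right)} = \frac{1}{4 + K}$
$\frac{j{\left(226,222 \right)}}{u{\left(N{\left(-6 \right)} \right)}} = \frac{222 - 226}{\frac{1}{4 - 6}} = \frac{222 - 226}{\frac{1}{-2}} = - \frac{4}{- \frac{1}{2}} = \left(-4\right) \left(-2\right) = 8$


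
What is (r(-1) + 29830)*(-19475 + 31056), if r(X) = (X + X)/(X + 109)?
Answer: 18654894839/54 ≈ 3.4546e+8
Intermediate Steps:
r(X) = 2*X/(109 + X) (r(X) = (2*X)/(109 + X) = 2*X/(109 + X))
(r(-1) + 29830)*(-19475 + 31056) = (2*(-1)/(109 - 1) + 29830)*(-19475 + 31056) = (2*(-1)/108 + 29830)*11581 = (2*(-1)*(1/108) + 29830)*11581 = (-1/54 + 29830)*11581 = (1610819/54)*11581 = 18654894839/54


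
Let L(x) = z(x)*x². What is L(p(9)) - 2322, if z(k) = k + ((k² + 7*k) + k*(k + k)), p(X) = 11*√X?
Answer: 3842937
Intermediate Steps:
z(k) = 3*k² + 8*k (z(k) = k + ((k² + 7*k) + k*(2*k)) = k + ((k² + 7*k) + 2*k²) = k + (3*k² + 7*k) = 3*k² + 8*k)
L(x) = x³*(8 + 3*x) (L(x) = (x*(8 + 3*x))*x² = x³*(8 + 3*x))
L(p(9)) - 2322 = (11*√9)³*(8 + 3*(11*√9)) - 2322 = (11*3)³*(8 + 3*(11*3)) - 2322 = 33³*(8 + 3*33) - 2322 = 35937*(8 + 99) - 2322 = 35937*107 - 2322 = 3845259 - 2322 = 3842937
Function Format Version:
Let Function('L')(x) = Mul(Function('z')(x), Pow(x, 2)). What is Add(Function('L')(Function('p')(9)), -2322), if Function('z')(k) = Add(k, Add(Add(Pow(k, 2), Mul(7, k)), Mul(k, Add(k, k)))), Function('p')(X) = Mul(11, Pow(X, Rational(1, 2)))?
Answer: 3842937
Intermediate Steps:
Function('z')(k) = Add(Mul(3, Pow(k, 2)), Mul(8, k)) (Function('z')(k) = Add(k, Add(Add(Pow(k, 2), Mul(7, k)), Mul(k, Mul(2, k)))) = Add(k, Add(Add(Pow(k, 2), Mul(7, k)), Mul(2, Pow(k, 2)))) = Add(k, Add(Mul(3, Pow(k, 2)), Mul(7, k))) = Add(Mul(3, Pow(k, 2)), Mul(8, k)))
Function('L')(x) = Mul(Pow(x, 3), Add(8, Mul(3, x))) (Function('L')(x) = Mul(Mul(x, Add(8, Mul(3, x))), Pow(x, 2)) = Mul(Pow(x, 3), Add(8, Mul(3, x))))
Add(Function('L')(Function('p')(9)), -2322) = Add(Mul(Pow(Mul(11, Pow(9, Rational(1, 2))), 3), Add(8, Mul(3, Mul(11, Pow(9, Rational(1, 2)))))), -2322) = Add(Mul(Pow(Mul(11, 3), 3), Add(8, Mul(3, Mul(11, 3)))), -2322) = Add(Mul(Pow(33, 3), Add(8, Mul(3, 33))), -2322) = Add(Mul(35937, Add(8, 99)), -2322) = Add(Mul(35937, 107), -2322) = Add(3845259, -2322) = 3842937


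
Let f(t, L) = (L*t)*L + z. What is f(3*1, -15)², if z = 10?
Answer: 469225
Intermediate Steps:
f(t, L) = 10 + t*L² (f(t, L) = (L*t)*L + 10 = t*L² + 10 = 10 + t*L²)
f(3*1, -15)² = (10 + (3*1)*(-15)²)² = (10 + 3*225)² = (10 + 675)² = 685² = 469225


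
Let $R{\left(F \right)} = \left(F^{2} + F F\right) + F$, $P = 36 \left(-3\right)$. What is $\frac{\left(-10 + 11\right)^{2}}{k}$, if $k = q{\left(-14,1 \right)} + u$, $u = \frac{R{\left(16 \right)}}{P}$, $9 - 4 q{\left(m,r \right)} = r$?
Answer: $- \frac{9}{26} \approx -0.34615$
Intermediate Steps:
$P = -108$
$q{\left(m,r \right)} = \frac{9}{4} - \frac{r}{4}$
$R{\left(F \right)} = F + 2 F^{2}$ ($R{\left(F \right)} = \left(F^{2} + F^{2}\right) + F = 2 F^{2} + F = F + 2 F^{2}$)
$u = - \frac{44}{9}$ ($u = \frac{16 \left(1 + 2 \cdot 16\right)}{-108} = 16 \left(1 + 32\right) \left(- \frac{1}{108}\right) = 16 \cdot 33 \left(- \frac{1}{108}\right) = 528 \left(- \frac{1}{108}\right) = - \frac{44}{9} \approx -4.8889$)
$k = - \frac{26}{9}$ ($k = \left(\frac{9}{4} - \frac{1}{4}\right) - \frac{44}{9} = 2 - \frac{44}{9} = - \frac{26}{9} \approx -2.8889$)
$\frac{\left(-10 + 11\right)^{2}}{k} = \frac{\left(-10 + 11\right)^{2}}{- \frac{26}{9}} = 1^{2} \left(- \frac{9}{26}\right) = 1 \left(- \frac{9}{26}\right) = - \frac{9}{26}$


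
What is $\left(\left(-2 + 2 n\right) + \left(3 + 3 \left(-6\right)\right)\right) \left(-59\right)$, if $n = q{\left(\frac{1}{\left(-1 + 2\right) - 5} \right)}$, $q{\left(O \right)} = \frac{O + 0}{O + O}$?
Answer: $944$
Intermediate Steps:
$q{\left(O \right)} = \frac{1}{2}$ ($q{\left(O \right)} = \frac{O}{2 O} = O \frac{1}{2 O} = \frac{1}{2}$)
$n = \frac{1}{2} \approx 0.5$
$\left(\left(-2 + 2 n\right) + \left(3 + 3 \left(-6\right)\right)\right) \left(-59\right) = \left(\left(-2 + 2 \cdot \frac{1}{2}\right) + \left(3 + 3 \left(-6\right)\right)\right) \left(-59\right) = \left(\left(-2 + 1\right) + \left(3 - 18\right)\right) \left(-59\right) = \left(-1 - 15\right) \left(-59\right) = \left(-16\right) \left(-59\right) = 944$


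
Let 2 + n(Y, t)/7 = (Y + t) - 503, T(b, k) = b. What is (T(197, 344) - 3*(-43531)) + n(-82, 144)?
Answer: 127689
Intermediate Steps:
n(Y, t) = -3535 + 7*Y + 7*t (n(Y, t) = -14 + 7*((Y + t) - 503) = -14 + 7*(-503 + Y + t) = -14 + (-3521 + 7*Y + 7*t) = -3535 + 7*Y + 7*t)
(T(197, 344) - 3*(-43531)) + n(-82, 144) = (197 - 3*(-43531)) + (-3535 + 7*(-82) + 7*144) = (197 + 130593) + (-3535 - 574 + 1008) = 130790 - 3101 = 127689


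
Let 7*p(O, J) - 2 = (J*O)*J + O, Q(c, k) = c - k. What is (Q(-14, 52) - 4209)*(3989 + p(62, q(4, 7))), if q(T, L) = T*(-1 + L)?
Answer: -272313225/7 ≈ -3.8902e+7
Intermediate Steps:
p(O, J) = 2/7 + O/7 + O*J²/7 (p(O, J) = 2/7 + ((J*O)*J + O)/7 = 2/7 + (O*J² + O)/7 = 2/7 + (O + O*J²)/7 = 2/7 + (O/7 + O*J²/7) = 2/7 + O/7 + O*J²/7)
(Q(-14, 52) - 4209)*(3989 + p(62, q(4, 7))) = ((-14 - 1*52) - 4209)*(3989 + (2/7 + (⅐)*62 + (⅐)*62*(4*(-1 + 7))²)) = ((-14 - 52) - 4209)*(3989 + (2/7 + 62/7 + (⅐)*62*(4*6)²)) = (-66 - 4209)*(3989 + (2/7 + 62/7 + (⅐)*62*24²)) = -4275*(3989 + (2/7 + 62/7 + (⅐)*62*576)) = -4275*(3989 + (2/7 + 62/7 + 35712/7)) = -4275*(3989 + 35776/7) = -4275*63699/7 = -272313225/7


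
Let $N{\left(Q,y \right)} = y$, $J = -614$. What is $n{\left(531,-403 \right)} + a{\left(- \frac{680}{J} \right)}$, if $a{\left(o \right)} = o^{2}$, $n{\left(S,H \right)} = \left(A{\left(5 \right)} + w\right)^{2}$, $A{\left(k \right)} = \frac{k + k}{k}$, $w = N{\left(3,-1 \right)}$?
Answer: $\frac{209849}{94249} \approx 2.2265$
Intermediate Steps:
$w = -1$
$A{\left(k \right)} = 2$ ($A{\left(k \right)} = \frac{2 k}{k} = 2$)
$n{\left(S,H \right)} = 1$ ($n{\left(S,H \right)} = \left(2 - 1\right)^{2} = 1^{2} = 1$)
$n{\left(531,-403 \right)} + a{\left(- \frac{680}{J} \right)} = 1 + \left(- \frac{680}{-614}\right)^{2} = 1 + \left(\left(-680\right) \left(- \frac{1}{614}\right)\right)^{2} = 1 + \left(\frac{340}{307}\right)^{2} = 1 + \frac{115600}{94249} = \frac{209849}{94249}$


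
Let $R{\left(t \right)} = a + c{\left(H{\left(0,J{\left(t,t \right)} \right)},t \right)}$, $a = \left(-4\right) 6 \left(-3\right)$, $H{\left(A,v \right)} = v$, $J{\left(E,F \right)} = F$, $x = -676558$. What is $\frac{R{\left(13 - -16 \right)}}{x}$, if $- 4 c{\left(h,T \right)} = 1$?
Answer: $- \frac{287}{2706232} \approx -0.00010605$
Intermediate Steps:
$c{\left(h,T \right)} = - \frac{1}{4}$ ($c{\left(h,T \right)} = \left(- \frac{1}{4}\right) 1 = - \frac{1}{4}$)
$a = 72$ ($a = \left(-24\right) \left(-3\right) = 72$)
$R{\left(t \right)} = \frac{287}{4}$ ($R{\left(t \right)} = 72 - \frac{1}{4} = \frac{287}{4}$)
$\frac{R{\left(13 - -16 \right)}}{x} = \frac{287}{4 \left(-676558\right)} = \frac{287}{4} \left(- \frac{1}{676558}\right) = - \frac{287}{2706232}$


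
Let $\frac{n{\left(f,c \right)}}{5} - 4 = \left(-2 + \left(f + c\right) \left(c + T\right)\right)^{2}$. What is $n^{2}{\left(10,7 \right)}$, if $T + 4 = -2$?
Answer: $1311025$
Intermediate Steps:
$T = -6$ ($T = -4 - 2 = -6$)
$n{\left(f,c \right)} = 20 + 5 \left(-2 + \left(-6 + c\right) \left(c + f\right)\right)^{2}$ ($n{\left(f,c \right)} = 20 + 5 \left(-2 + \left(f + c\right) \left(c - 6\right)\right)^{2} = 20 + 5 \left(-2 + \left(c + f\right) \left(-6 + c\right)\right)^{2} = 20 + 5 \left(-2 + \left(-6 + c\right) \left(c + f\right)\right)^{2}$)
$n^{2}{\left(10,7 \right)} = \left(20 + 5 \left(2 - 7^{2} + 6 \cdot 7 + 6 \cdot 10 - 7 \cdot 10\right)^{2}\right)^{2} = \left(20 + 5 \left(2 - 49 + 42 + 60 - 70\right)^{2}\right)^{2} = \left(20 + 5 \left(-15\right)^{2}\right)^{2} = \left(20 + 5 \cdot 225\right)^{2} = \left(20 + 1125\right)^{2} = 1145^{2} = 1311025$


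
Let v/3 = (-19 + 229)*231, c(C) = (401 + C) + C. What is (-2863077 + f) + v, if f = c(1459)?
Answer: -2714228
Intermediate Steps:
c(C) = 401 + 2*C
f = 3319 (f = 401 + 2*1459 = 401 + 2918 = 3319)
v = 145530 (v = 3*((-19 + 229)*231) = 3*(210*231) = 3*48510 = 145530)
(-2863077 + f) + v = (-2863077 + 3319) + 145530 = -2859758 + 145530 = -2714228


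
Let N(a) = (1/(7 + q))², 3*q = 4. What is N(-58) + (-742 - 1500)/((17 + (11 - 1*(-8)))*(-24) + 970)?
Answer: -700148/33125 ≈ -21.137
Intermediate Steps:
q = 4/3 (q = (⅓)*4 = 4/3 ≈ 1.3333)
N(a) = 9/625 (N(a) = (1/(7 + 4/3))² = (1/(25/3))² = (3/25)² = 9/625)
N(-58) + (-742 - 1500)/((17 + (11 - 1*(-8)))*(-24) + 970) = 9/625 + (-742 - 1500)/((17 + (11 - 1*(-8)))*(-24) + 970) = 9/625 - 2242/((17 + (11 + 8))*(-24) + 970) = 9/625 - 2242/((17 + 19)*(-24) + 970) = 9/625 - 2242/(36*(-24) + 970) = 9/625 - 2242/(-864 + 970) = 9/625 - 2242/106 = 9/625 - 2242*1/106 = 9/625 - 1121/53 = -700148/33125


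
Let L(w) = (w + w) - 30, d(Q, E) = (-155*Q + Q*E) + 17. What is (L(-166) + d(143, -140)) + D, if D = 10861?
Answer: -31669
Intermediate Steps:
d(Q, E) = 17 - 155*Q + E*Q (d(Q, E) = (-155*Q + E*Q) + 17 = 17 - 155*Q + E*Q)
L(w) = -30 + 2*w (L(w) = 2*w - 30 = -30 + 2*w)
(L(-166) + d(143, -140)) + D = ((-30 + 2*(-166)) + (17 - 155*143 - 140*143)) + 10861 = ((-30 - 332) + (17 - 22165 - 20020)) + 10861 = (-362 - 42168) + 10861 = -42530 + 10861 = -31669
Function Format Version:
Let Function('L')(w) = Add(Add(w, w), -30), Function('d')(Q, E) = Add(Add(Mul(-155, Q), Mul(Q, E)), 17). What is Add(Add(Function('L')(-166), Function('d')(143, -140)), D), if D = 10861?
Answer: -31669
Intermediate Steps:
Function('d')(Q, E) = Add(17, Mul(-155, Q), Mul(E, Q)) (Function('d')(Q, E) = Add(Add(Mul(-155, Q), Mul(E, Q)), 17) = Add(17, Mul(-155, Q), Mul(E, Q)))
Function('L')(w) = Add(-30, Mul(2, w)) (Function('L')(w) = Add(Mul(2, w), -30) = Add(-30, Mul(2, w)))
Add(Add(Function('L')(-166), Function('d')(143, -140)), D) = Add(Add(Add(-30, Mul(2, -166)), Add(17, Mul(-155, 143), Mul(-140, 143))), 10861) = Add(Add(Add(-30, -332), Add(17, -22165, -20020)), 10861) = Add(Add(-362, -42168), 10861) = Add(-42530, 10861) = -31669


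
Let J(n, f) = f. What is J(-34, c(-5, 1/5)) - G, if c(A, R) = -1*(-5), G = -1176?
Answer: 1181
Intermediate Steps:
c(A, R) = 5
J(-34, c(-5, 1/5)) - G = 5 - 1*(-1176) = 5 + 1176 = 1181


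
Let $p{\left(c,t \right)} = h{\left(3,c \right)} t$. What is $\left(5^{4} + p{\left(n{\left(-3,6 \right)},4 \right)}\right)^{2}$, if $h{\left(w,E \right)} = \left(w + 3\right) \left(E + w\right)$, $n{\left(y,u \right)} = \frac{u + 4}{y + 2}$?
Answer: $208849$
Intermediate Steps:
$n{\left(y,u \right)} = \frac{4 + u}{2 + y}$
$h{\left(w,E \right)} = \left(3 + w\right) \left(E + w\right)$
$p{\left(c,t \right)} = t \left(18 + 6 c\right)$ ($p{\left(c,t \right)} = \left(3^{2} + 3 c + 3 \cdot 3 + c 3\right) t = \left(9 + 3 c + 9 + 3 c\right) t = \left(18 + 6 c\right) t = t \left(18 + 6 c\right)$)
$\left(5^{4} + p{\left(n{\left(-3,6 \right)},4 \right)}\right)^{2} = \left(5^{4} + 6 \cdot 4 \left(3 + \frac{4 + 6}{2 - 3}\right)\right)^{2} = \left(625 + 6 \cdot 4 \left(3 + \frac{1}{-1} \cdot 10\right)\right)^{2} = \left(625 + 6 \cdot 4 \left(3 - 10\right)\right)^{2} = \left(625 + 6 \cdot 4 \left(-7\right)\right)^{2} = \left(625 - 168\right)^{2} = 457^{2} = 208849$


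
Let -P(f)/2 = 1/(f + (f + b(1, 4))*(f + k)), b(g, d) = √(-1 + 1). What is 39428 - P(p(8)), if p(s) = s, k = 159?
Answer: 26495617/672 ≈ 39428.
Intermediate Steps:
b(g, d) = 0 (b(g, d) = √0 = 0)
P(f) = -2/(f + f*(159 + f)) (P(f) = -2/(f + (f + 0)*(f + 159)) = -2/(f + f*(159 + f)))
39428 - P(p(8)) = 39428 - (-2)/(8*(160 + 8)) = 39428 - (-2)/(8*168) = 39428 - 1*(-1/672) = 39428 + 1/672 = 26495617/672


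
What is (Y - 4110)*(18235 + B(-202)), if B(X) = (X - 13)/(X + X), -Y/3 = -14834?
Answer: 74393531190/101 ≈ 7.3657e+8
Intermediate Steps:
Y = 44502 (Y = -3*(-14834) = 44502)
B(X) = (-13 + X)/(2*X) (B(X) = (-13 + X)/((2*X)) = (-13 + X)*(1/(2*X)) = (-13 + X)/(2*X))
(Y - 4110)*(18235 + B(-202)) = (44502 - 4110)*(18235 + (½)*(-13 - 202)/(-202)) = 40392*(18235 + (½)*(-1/202)*(-215)) = 40392*(18235 + 215/404) = 40392*(7367155/404) = 74393531190/101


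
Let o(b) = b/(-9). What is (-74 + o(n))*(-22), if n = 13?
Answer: 14938/9 ≈ 1659.8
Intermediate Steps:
o(b) = -b/9 (o(b) = b*(-⅑) = -b/9)
(-74 + o(n))*(-22) = (-74 - ⅑*13)*(-22) = (-74 - 13/9)*(-22) = -679/9*(-22) = 14938/9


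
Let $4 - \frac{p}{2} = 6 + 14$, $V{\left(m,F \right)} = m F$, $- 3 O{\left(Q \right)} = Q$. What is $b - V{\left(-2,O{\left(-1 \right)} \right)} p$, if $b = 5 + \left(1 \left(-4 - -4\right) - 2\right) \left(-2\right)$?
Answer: $- \frac{37}{3} \approx -12.333$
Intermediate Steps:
$O{\left(Q \right)} = - \frac{Q}{3}$
$V{\left(m,F \right)} = F m$
$p = -32$ ($p = 8 - 2 \left(6 + 14\right) = 8 - 40 = -32$)
$b = 9$ ($b = 5 + \left(1 \left(-4 + 4\right) - 2\right) \left(-2\right) = 5 + \left(1 \cdot 0 - 2\right) \left(-2\right) = 5 + \left(0 - 2\right) \left(-2\right) = 5 - -4 = 5 + 4 = 9$)
$b - V{\left(-2,O{\left(-1 \right)} \right)} p = 9 - \left(- \frac{1}{3}\right) \left(-1\right) \left(-2\right) \left(-32\right) = 9 - \frac{1}{3} \left(-2\right) \left(-32\right) = 9 - \left(- \frac{2}{3}\right) \left(-32\right) = 9 - \frac{64}{3} = - \frac{37}{3}$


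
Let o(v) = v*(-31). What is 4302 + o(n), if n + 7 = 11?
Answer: 4178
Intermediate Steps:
n = 4 (n = -7 + 11 = 4)
o(v) = -31*v
4302 + o(n) = 4302 - 31*4 = 4302 - 124 = 4178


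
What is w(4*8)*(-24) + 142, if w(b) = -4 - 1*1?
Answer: 262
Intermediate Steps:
w(b) = -5 (w(b) = -4 - 1 = -5)
w(4*8)*(-24) + 142 = -5*(-24) + 142 = 120 + 142 = 262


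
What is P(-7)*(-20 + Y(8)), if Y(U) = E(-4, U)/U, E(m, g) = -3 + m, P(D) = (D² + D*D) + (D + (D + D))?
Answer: -12859/8 ≈ -1607.4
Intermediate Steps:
P(D) = 2*D² + 3*D (P(D) = (D² + D²) + (D + 2*D) = 2*D² + 3*D)
Y(U) = -7/U (Y(U) = (-3 - 4)/U = -7/U)
P(-7)*(-20 + Y(8)) = (-7*(3 + 2*(-7)))*(-20 - 7/8) = (-7*(3 - 14))*(-20 - 7*⅛) = (-7*(-11))*(-20 - 7/8) = 77*(-167/8) = -12859/8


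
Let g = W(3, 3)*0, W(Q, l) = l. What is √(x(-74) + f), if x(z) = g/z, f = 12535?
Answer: √12535 ≈ 111.96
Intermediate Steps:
g = 0 (g = 3*0 = 0)
x(z) = 0 (x(z) = 0/z = 0)
√(x(-74) + f) = √(0 + 12535) = √12535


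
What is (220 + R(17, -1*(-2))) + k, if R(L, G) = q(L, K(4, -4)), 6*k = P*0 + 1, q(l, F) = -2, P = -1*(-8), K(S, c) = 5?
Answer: 1309/6 ≈ 218.17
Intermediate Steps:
P = 8
k = ⅙ (k = (8*0 + 1)/6 = (0 + 1)/6 = (⅙)*1 = ⅙ ≈ 0.16667)
R(L, G) = -2
(220 + R(17, -1*(-2))) + k = (220 - 2) + ⅙ = 218 + ⅙ = 1309/6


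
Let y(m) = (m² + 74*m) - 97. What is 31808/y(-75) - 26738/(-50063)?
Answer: -795907834/550693 ≈ -1445.3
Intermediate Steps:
y(m) = -97 + m² + 74*m
31808/y(-75) - 26738/(-50063) = 31808/(-97 + (-75)² + 74*(-75)) - 26738/(-50063) = 31808/(-97 + 5625 - 5550) - 26738*(-1/50063) = 31808/(-22) + 26738/50063 = 31808*(-1/22) + 26738/50063 = -15904/11 + 26738/50063 = -795907834/550693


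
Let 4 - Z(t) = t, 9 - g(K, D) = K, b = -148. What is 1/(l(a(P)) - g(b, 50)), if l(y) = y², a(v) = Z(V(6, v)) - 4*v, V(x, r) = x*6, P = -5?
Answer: -1/13 ≈ -0.076923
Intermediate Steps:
g(K, D) = 9 - K
V(x, r) = 6*x
Z(t) = 4 - t
a(v) = -32 - 4*v (a(v) = (4 - 6*6) - 4*v = (4 - 1*36) - 4*v = (4 - 36) - 4*v = -32 - 4*v)
1/(l(a(P)) - g(b, 50)) = 1/((-32 - 4*(-5))² - (9 - 1*(-148))) = 1/((-32 + 20)² - (9 + 148)) = 1/((-12)² - 1*157) = 1/(144 - 157) = 1/(-13) = -1/13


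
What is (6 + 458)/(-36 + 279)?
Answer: 464/243 ≈ 1.9095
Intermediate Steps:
(6 + 458)/(-36 + 279) = 464/243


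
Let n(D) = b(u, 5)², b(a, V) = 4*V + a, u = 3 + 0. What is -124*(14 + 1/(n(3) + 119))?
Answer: -281263/162 ≈ -1736.2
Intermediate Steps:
u = 3
b(a, V) = a + 4*V
n(D) = 529 (n(D) = (3 + 4*5)² = (3 + 20)² = 23² = 529)
-124*(14 + 1/(n(3) + 119)) = -124*(14 + 1/(529 + 119)) = -124*(14 + 1/648) = -124*9073/648 = -281263/162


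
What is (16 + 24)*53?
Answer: 2120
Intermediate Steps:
(16 + 24)*53 = 40*53 = 2120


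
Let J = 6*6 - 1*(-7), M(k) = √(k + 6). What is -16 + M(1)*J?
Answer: -16 + 43*√7 ≈ 97.767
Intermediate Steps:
M(k) = √(6 + k)
J = 43 (J = 36 + 7 = 43)
-16 + M(1)*J = -16 + √(6 + 1)*43 = -16 + √7*43 = -16 + 43*√7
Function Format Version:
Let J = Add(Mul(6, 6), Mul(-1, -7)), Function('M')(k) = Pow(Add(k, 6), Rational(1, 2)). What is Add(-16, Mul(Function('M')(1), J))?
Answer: Add(-16, Mul(43, Pow(7, Rational(1, 2)))) ≈ 97.767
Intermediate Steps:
Function('M')(k) = Pow(Add(6, k), Rational(1, 2))
J = 43 (J = Add(36, 7) = 43)
Add(-16, Mul(Function('M')(1), J)) = Add(-16, Mul(Pow(Add(6, 1), Rational(1, 2)), 43)) = Add(-16, Mul(Pow(7, Rational(1, 2)), 43)) = Add(-16, Mul(43, Pow(7, Rational(1, 2))))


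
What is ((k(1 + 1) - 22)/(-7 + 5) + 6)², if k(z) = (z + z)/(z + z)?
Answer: 1089/4 ≈ 272.25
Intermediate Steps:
k(z) = 1 (k(z) = (2*z)/((2*z)) = (2*z)*(1/(2*z)) = 1)
((k(1 + 1) - 22)/(-7 + 5) + 6)² = ((1 - 22)/(-7 + 5) + 6)² = (-21/(-2) + 6)² = (-21*(-½) + 6)² = (21/2 + 6)² = (33/2)² = 1089/4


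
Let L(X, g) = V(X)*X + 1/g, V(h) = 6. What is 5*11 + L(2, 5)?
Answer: 336/5 ≈ 67.200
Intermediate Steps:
L(X, g) = 1/g + 6*X (L(X, g) = 6*X + 1/g = 1/g + 6*X)
5*11 + L(2, 5) = 5*11 + (1/5 + 6*2) = 55 + (⅕ + 12) = 55 + 61/5 = 336/5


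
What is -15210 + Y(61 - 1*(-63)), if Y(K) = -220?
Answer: -15430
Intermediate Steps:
-15210 + Y(61 - 1*(-63)) = -15210 - 220 = -15430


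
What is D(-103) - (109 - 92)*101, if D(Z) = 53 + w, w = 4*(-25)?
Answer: -1764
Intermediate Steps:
w = -100
D(Z) = -47 (D(Z) = 53 - 100 = -47)
D(-103) - (109 - 92)*101 = -47 - (109 - 92)*101 = -47 - 17*101 = -47 - 1*1717 = -47 - 1717 = -1764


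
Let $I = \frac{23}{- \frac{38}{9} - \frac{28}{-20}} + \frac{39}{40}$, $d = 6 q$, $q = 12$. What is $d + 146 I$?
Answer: $- \frac{2477751}{2540} \approx -975.49$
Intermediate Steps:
$d = 72$ ($d = 6 \cdot 12 = 72$)
$I = - \frac{36447}{5080}$ ($I = \frac{23}{\left(-38\right) \frac{1}{9} - - \frac{7}{5}} + 39 \cdot \frac{1}{40} = \frac{23}{- \frac{38}{9} + \frac{7}{5}} + \frac{39}{40} = \frac{23}{- \frac{127}{45}} + \frac{39}{40} = 23 \left(- \frac{45}{127}\right) + \frac{39}{40} = - \frac{1035}{127} + \frac{39}{40} = - \frac{36447}{5080} \approx -7.1746$)
$d + 146 I = 72 + 146 \left(- \frac{36447}{5080}\right) = 72 - \frac{2660631}{2540} = - \frac{2477751}{2540}$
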